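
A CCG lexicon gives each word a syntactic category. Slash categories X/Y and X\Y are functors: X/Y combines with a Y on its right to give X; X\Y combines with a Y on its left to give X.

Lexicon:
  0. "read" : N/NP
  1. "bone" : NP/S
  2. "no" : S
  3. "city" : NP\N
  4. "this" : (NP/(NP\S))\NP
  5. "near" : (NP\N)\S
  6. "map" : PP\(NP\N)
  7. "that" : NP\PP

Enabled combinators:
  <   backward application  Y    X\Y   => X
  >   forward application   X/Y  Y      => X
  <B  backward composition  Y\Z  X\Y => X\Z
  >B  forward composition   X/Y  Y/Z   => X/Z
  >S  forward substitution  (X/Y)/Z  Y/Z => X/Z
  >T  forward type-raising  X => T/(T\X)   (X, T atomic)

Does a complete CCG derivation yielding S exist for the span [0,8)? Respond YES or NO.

NO

N/NP NP/S S NP\N (NP/(NP\S))\NP (NP\N)\S PP\(NP\N) NP\PP
CKY chart[0,8] = {N/(N\NP), NP, NP/(NP\NP), PP/(PP\NP), S/(S\NP)}; S ∉ chart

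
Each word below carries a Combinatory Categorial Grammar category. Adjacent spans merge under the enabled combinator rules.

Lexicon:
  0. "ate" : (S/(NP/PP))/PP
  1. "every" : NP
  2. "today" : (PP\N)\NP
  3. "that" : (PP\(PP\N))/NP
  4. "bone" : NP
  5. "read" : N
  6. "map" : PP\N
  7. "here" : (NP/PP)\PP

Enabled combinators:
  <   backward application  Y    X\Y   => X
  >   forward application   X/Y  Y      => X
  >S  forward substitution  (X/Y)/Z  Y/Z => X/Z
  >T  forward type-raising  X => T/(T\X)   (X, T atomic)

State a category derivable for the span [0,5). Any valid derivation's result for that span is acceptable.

S/(NP/PP)

[0,8] S   >
  [0,5] S/(NP/PP)   >
    [0,1] "ate" : (S/(NP/PP))/PP
    [1,5] PP   <
      [1,3] PP\N   <
        [1,2] "every" : NP
        [2,3] "today" : (PP\N)\NP
      [3,5] PP\(PP\N)   >
        [3,4] "that" : (PP\(PP\N))/NP
        [4,5] "bone" : NP
  [5,8] NP/PP   <
    [5,7] PP   <
      [5,6] "read" : N
      [6,7] "map" : PP\N
    [7,8] "here" : (NP/PP)\PP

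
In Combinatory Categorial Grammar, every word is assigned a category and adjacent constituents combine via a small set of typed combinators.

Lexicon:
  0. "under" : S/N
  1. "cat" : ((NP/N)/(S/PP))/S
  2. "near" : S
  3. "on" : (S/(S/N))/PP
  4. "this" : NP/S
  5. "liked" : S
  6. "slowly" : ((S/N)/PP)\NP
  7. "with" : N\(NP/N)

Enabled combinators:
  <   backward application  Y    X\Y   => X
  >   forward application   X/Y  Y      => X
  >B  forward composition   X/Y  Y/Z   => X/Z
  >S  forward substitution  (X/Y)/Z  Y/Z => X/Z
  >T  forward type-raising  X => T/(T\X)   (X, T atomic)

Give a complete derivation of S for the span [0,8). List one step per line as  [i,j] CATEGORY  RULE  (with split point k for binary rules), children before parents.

[0,1] S/N  lex  "under"
[1,2] ((NP/N)/(S/PP))/S  lex  "cat"
[2,3] S  lex  "near"
[1,3] (NP/N)/(S/PP)  >  k=2
[3,4] (S/(S/N))/PP  lex  "on"
[4,5] NP/S  lex  "this"
[5,6] S  lex  "liked"
[4,6] NP  >  k=5
[6,7] ((S/N)/PP)\NP  lex  "slowly"
[4,7] (S/N)/PP  <  k=6
[3,7] S/PP  >S  k=4
[1,7] NP/N  >  k=3
[7,8] N\(NP/N)  lex  "with"
[1,8] N  <  k=7
[0,8] S  >  k=1

[0,8] S   >
  [0,1] "under" : S/N
  [1,8] N   <
    [1,7] NP/N   >
      [1,3] (NP/N)/(S/PP)   >
        [1,2] "cat" : ((NP/N)/(S/PP))/S
        [2,3] "near" : S
      [3,7] S/PP   >S
        [3,4] "on" : (S/(S/N))/PP
        [4,7] (S/N)/PP   <
          [4,6] NP   >
            [4,5] "this" : NP/S
            [5,6] "liked" : S
          [6,7] "slowly" : ((S/N)/PP)\NP
    [7,8] "with" : N\(NP/N)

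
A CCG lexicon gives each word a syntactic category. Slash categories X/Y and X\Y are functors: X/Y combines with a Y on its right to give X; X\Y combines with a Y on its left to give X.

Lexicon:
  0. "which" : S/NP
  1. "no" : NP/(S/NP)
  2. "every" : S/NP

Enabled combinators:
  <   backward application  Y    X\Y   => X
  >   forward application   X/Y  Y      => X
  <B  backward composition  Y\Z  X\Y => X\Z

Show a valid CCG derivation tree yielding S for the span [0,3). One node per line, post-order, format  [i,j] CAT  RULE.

[0,3] S   >
  [0,1] "which" : S/NP
  [1,3] NP   >
    [1,2] "no" : NP/(S/NP)
    [2,3] "every" : S/NP

[0,1] S/NP  lex  "which"
[1,2] NP/(S/NP)  lex  "no"
[2,3] S/NP  lex  "every"
[1,3] NP  >  k=2
[0,3] S  >  k=1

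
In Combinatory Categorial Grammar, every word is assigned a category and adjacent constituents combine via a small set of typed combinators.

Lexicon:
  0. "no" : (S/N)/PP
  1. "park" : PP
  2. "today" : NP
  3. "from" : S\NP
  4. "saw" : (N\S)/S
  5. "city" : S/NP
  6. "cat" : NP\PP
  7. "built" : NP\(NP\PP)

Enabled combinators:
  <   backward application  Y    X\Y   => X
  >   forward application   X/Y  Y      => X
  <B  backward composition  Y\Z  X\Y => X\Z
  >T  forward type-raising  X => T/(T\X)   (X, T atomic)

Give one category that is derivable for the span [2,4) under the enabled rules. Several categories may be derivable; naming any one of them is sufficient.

[0,8] S   >
  [0,2] S/N   >
    [0,1] "no" : (S/N)/PP
    [1,2] "park" : PP
  [2,8] N   <
    [2,4] S   <
      [2,3] "today" : NP
      [3,4] "from" : S\NP
    [4,8] N\S   >
      [4,5] "saw" : (N\S)/S
      [5,8] S   >
        [5,6] "city" : S/NP
        [6,8] NP   <
          [6,7] "cat" : NP\PP
          [7,8] "built" : NP\(NP\PP)

S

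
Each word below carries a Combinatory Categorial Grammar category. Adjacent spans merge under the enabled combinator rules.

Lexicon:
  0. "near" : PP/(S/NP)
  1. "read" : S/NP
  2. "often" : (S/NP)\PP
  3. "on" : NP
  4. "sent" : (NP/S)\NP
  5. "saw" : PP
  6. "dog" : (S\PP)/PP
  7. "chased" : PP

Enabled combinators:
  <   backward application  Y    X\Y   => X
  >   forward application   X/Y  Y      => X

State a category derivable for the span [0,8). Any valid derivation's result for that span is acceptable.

[0,8] S   >
  [0,3] S/NP   <
    [0,2] PP   >
      [0,1] "near" : PP/(S/NP)
      [1,2] "read" : S/NP
    [2,3] "often" : (S/NP)\PP
  [3,8] NP   >
    [3,5] NP/S   <
      [3,4] "on" : NP
      [4,5] "sent" : (NP/S)\NP
    [5,8] S   <
      [5,6] "saw" : PP
      [6,8] S\PP   >
        [6,7] "dog" : (S\PP)/PP
        [7,8] "chased" : PP

S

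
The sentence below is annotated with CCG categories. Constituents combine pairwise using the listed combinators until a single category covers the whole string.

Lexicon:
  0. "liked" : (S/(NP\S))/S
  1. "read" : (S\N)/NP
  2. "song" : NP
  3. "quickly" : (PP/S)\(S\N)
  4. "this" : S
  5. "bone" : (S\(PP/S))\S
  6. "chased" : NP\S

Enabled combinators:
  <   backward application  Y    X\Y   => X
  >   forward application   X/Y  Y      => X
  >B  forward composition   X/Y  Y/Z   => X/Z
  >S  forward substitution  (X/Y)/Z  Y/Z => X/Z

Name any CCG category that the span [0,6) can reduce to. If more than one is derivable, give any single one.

S/(NP\S)

[0,7] S   >
  [0,6] S/(NP\S)   >
    [0,1] "liked" : (S/(NP\S))/S
    [1,6] S   <
      [1,4] PP/S   <
        [1,3] S\N   >
          [1,2] "read" : (S\N)/NP
          [2,3] "song" : NP
        [3,4] "quickly" : (PP/S)\(S\N)
      [4,6] S\(PP/S)   <
        [4,5] "this" : S
        [5,6] "bone" : (S\(PP/S))\S
  [6,7] "chased" : NP\S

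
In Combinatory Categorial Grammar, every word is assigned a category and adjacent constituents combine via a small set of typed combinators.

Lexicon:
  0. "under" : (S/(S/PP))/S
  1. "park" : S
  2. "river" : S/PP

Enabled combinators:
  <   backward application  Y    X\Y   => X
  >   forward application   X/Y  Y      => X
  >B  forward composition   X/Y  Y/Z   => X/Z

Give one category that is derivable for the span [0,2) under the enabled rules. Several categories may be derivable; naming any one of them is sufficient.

S/(S/PP)

[0,3] S   >
  [0,2] S/(S/PP)   >
    [0,1] "under" : (S/(S/PP))/S
    [1,2] "park" : S
  [2,3] "river" : S/PP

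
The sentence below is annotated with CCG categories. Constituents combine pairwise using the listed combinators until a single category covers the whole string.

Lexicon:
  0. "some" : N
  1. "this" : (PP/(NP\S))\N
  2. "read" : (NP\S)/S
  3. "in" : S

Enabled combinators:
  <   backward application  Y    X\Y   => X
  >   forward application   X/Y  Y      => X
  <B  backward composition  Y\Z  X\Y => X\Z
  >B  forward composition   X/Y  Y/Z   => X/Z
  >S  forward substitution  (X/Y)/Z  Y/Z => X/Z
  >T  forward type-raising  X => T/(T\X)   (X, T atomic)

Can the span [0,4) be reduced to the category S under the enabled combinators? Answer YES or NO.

N (PP/(NP\S))\N (NP\S)/S S
CKY chart[0,4] = {N/(N\PP), NP/(NP\PP), PP, PP/(PP\PP), PP/(S\S), S/(S\PP)}; S ∉ chart

NO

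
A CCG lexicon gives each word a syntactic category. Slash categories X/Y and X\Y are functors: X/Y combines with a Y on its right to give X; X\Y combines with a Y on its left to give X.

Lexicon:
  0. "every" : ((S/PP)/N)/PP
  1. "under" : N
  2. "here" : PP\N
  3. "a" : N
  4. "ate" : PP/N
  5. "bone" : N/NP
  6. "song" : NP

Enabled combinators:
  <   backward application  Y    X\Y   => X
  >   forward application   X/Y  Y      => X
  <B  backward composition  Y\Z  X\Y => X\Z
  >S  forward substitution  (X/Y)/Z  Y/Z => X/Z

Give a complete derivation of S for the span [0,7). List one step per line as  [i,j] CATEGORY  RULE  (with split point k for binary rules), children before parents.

[0,7] S   >
  [0,4] S/PP   >
    [0,3] (S/PP)/N   >
      [0,1] "every" : ((S/PP)/N)/PP
      [1,3] PP   <
        [1,2] "under" : N
        [2,3] "here" : PP\N
    [3,4] "a" : N
  [4,7] PP   >
    [4,5] "ate" : PP/N
    [5,7] N   >
      [5,6] "bone" : N/NP
      [6,7] "song" : NP

[0,1] ((S/PP)/N)/PP  lex  "every"
[1,2] N  lex  "under"
[2,3] PP\N  lex  "here"
[1,3] PP  <  k=2
[0,3] (S/PP)/N  >  k=1
[3,4] N  lex  "a"
[0,4] S/PP  >  k=3
[4,5] PP/N  lex  "ate"
[5,6] N/NP  lex  "bone"
[6,7] NP  lex  "song"
[5,7] N  >  k=6
[4,7] PP  >  k=5
[0,7] S  >  k=4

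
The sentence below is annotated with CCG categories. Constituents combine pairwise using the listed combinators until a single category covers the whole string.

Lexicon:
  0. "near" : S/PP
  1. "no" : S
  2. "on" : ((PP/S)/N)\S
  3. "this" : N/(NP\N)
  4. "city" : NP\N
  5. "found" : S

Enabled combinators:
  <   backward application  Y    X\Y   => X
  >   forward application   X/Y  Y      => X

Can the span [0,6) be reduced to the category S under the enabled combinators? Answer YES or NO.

[0,6] S   >
  [0,1] "near" : S/PP
  [1,6] PP   >
    [1,5] PP/S   >
      [1,3] (PP/S)/N   <
        [1,2] "no" : S
        [2,3] "on" : ((PP/S)/N)\S
      [3,5] N   >
        [3,4] "this" : N/(NP\N)
        [4,5] "city" : NP\N
    [5,6] "found" : S

YES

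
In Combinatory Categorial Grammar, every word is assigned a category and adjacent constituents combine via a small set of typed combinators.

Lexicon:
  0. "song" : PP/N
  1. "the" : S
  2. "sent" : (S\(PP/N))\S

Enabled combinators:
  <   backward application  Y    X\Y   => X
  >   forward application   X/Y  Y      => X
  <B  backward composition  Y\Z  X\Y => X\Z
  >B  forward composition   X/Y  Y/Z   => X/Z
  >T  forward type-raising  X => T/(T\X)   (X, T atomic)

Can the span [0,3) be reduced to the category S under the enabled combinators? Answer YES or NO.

[0,3] S   <
  [0,1] "song" : PP/N
  [1,3] S\(PP/N)   <
    [1,2] "the" : S
    [2,3] "sent" : (S\(PP/N))\S

YES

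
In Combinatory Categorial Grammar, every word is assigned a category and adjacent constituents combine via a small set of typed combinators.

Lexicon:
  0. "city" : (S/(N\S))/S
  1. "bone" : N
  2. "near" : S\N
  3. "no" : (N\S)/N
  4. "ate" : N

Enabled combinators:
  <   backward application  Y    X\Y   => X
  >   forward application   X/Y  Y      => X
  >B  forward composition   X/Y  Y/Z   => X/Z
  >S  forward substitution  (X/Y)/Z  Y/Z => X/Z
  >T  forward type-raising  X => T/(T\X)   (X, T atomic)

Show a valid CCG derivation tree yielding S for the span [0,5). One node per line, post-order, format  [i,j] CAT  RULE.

[0,5] S   >
  [0,3] S/(N\S)   >
    [0,1] "city" : (S/(N\S))/S
    [1,3] S   <
      [1,2] "bone" : N
      [2,3] "near" : S\N
  [3,5] N\S   >
    [3,4] "no" : (N\S)/N
    [4,5] "ate" : N

[0,1] (S/(N\S))/S  lex  "city"
[1,2] N  lex  "bone"
[2,3] S\N  lex  "near"
[1,3] S  <  k=2
[0,3] S/(N\S)  >  k=1
[3,4] (N\S)/N  lex  "no"
[4,5] N  lex  "ate"
[3,5] N\S  >  k=4
[0,5] S  >  k=3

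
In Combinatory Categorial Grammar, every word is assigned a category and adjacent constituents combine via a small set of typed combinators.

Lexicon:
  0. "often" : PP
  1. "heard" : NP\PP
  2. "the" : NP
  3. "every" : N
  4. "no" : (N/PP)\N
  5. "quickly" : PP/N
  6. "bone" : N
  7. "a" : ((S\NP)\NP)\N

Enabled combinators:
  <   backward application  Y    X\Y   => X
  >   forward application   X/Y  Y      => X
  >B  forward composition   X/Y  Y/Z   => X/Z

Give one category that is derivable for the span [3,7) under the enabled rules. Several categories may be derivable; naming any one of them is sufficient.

N

[0,8] S   <
  [0,2] NP   <
    [0,1] "often" : PP
    [1,2] "heard" : NP\PP
  [2,8] S\NP   <
    [2,3] "the" : NP
    [3,8] (S\NP)\NP   <
      [3,7] N   >
        [3,5] N/PP   <
          [3,4] "every" : N
          [4,5] "no" : (N/PP)\N
        [5,7] PP   >
          [5,6] "quickly" : PP/N
          [6,7] "bone" : N
      [7,8] "a" : ((S\NP)\NP)\N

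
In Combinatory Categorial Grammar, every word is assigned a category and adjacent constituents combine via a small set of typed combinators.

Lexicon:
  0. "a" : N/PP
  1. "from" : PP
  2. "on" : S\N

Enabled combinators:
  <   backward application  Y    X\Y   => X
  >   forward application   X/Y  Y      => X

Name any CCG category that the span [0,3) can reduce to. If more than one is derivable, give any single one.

[0,3] S   <
  [0,2] N   >
    [0,1] "a" : N/PP
    [1,2] "from" : PP
  [2,3] "on" : S\N

S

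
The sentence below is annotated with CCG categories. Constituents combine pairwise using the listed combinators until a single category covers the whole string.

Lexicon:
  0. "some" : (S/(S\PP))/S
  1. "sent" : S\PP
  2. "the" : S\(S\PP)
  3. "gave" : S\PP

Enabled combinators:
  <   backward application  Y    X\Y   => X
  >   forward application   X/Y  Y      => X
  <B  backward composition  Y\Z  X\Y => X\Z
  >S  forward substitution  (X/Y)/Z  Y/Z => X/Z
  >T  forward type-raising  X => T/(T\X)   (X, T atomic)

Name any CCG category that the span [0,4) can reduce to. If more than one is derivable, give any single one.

[0,4] S   >
  [0,3] S/(S\PP)   >
    [0,1] "some" : (S/(S\PP))/S
    [1,3] S   <
      [1,2] "sent" : S\PP
      [2,3] "the" : S\(S\PP)
  [3,4] "gave" : S\PP

S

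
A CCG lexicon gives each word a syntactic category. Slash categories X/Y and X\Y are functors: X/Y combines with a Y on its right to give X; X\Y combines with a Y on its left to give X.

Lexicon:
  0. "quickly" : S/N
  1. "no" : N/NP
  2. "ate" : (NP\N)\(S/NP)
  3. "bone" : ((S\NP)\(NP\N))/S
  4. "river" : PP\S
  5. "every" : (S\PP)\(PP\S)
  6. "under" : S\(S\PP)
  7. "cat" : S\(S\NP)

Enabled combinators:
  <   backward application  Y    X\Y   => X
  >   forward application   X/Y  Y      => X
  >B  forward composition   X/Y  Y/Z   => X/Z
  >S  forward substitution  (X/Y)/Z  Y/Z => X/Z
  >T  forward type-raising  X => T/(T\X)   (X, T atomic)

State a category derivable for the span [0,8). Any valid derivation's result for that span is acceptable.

[0,8] S   <
  [0,7] S\NP   <
    [0,3] NP\N   <
      [0,2] S/NP   >B
        [0,1] "quickly" : S/N
        [1,2] "no" : N/NP
      [2,3] "ate" : (NP\N)\(S/NP)
    [3,7] (S\NP)\(NP\N)   >
      [3,4] "bone" : ((S\NP)\(NP\N))/S
      [4,7] S   <
        [4,6] S\PP   <
          [4,5] "river" : PP\S
          [5,6] "every" : (S\PP)\(PP\S)
        [6,7] "under" : S\(S\PP)
  [7,8] "cat" : S\(S\NP)

S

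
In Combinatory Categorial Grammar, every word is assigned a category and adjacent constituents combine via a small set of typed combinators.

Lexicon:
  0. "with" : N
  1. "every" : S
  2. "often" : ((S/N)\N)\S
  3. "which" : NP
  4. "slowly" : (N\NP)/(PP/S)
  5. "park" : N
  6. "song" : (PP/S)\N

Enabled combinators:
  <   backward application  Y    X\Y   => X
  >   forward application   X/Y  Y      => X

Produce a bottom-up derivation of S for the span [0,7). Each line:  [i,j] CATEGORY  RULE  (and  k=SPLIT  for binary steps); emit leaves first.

[0,7] S   >
  [0,3] S/N   <
    [0,1] "with" : N
    [1,3] (S/N)\N   <
      [1,2] "every" : S
      [2,3] "often" : ((S/N)\N)\S
  [3,7] N   <
    [3,4] "which" : NP
    [4,7] N\NP   >
      [4,5] "slowly" : (N\NP)/(PP/S)
      [5,7] PP/S   <
        [5,6] "park" : N
        [6,7] "song" : (PP/S)\N

[0,1] N  lex  "with"
[1,2] S  lex  "every"
[2,3] ((S/N)\N)\S  lex  "often"
[1,3] (S/N)\N  <  k=2
[0,3] S/N  <  k=1
[3,4] NP  lex  "which"
[4,5] (N\NP)/(PP/S)  lex  "slowly"
[5,6] N  lex  "park"
[6,7] (PP/S)\N  lex  "song"
[5,7] PP/S  <  k=6
[4,7] N\NP  >  k=5
[3,7] N  <  k=4
[0,7] S  >  k=3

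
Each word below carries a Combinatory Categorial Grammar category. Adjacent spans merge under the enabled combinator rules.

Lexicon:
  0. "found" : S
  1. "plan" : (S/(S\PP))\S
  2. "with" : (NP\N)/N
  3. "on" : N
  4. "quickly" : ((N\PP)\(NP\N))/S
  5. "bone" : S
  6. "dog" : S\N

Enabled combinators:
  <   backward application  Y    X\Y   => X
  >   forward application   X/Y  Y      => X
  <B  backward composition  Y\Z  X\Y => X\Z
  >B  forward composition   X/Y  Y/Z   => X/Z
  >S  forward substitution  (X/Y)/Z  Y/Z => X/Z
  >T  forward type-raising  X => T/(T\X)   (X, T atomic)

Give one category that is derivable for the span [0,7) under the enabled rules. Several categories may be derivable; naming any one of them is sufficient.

S

[0,7] S   >
  [0,2] S/(S\PP)   <
    [0,1] "found" : S
    [1,2] "plan" : (S/(S\PP))\S
  [2,7] S\PP   <B
    [2,6] N\PP   <
      [2,4] NP\N   >
        [2,3] "with" : (NP\N)/N
        [3,4] "on" : N
      [4,6] (N\PP)\(NP\N)   >
        [4,5] "quickly" : ((N\PP)\(NP\N))/S
        [5,6] "bone" : S
    [6,7] "dog" : S\N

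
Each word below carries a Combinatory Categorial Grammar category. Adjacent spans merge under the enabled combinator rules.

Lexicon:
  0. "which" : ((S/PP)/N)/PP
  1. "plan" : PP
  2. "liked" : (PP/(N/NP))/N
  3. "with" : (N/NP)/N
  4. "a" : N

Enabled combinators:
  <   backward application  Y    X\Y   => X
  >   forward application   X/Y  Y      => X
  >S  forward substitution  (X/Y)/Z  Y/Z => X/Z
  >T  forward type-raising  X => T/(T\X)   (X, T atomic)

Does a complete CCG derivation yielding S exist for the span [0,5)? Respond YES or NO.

[0,5] S   >
  [0,4] S/N   >S
    [0,2] (S/PP)/N   >
      [0,1] "which" : ((S/PP)/N)/PP
      [1,2] "plan" : PP
    [2,4] PP/N   >S
      [2,3] "liked" : (PP/(N/NP))/N
      [3,4] "with" : (N/NP)/N
  [4,5] "a" : N

YES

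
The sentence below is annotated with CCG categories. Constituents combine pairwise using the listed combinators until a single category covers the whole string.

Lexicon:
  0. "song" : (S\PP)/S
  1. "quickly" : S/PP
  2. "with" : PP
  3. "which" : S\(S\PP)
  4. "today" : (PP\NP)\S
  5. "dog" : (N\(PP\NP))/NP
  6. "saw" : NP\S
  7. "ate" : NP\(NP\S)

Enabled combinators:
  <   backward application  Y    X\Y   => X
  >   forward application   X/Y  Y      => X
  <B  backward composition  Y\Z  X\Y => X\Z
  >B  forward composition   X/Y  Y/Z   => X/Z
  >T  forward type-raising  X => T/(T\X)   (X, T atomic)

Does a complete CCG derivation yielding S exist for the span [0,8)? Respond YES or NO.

(S\PP)/S S/PP PP S\(S\PP) (PP\NP)\S (N\(PP\NP))/NP NP\S NP\(NP\S)
CKY chart[0,8] = {N, N/(N\N), NP/(NP\N), PP/(PP\N), S/(S\N)}; S ∉ chart

NO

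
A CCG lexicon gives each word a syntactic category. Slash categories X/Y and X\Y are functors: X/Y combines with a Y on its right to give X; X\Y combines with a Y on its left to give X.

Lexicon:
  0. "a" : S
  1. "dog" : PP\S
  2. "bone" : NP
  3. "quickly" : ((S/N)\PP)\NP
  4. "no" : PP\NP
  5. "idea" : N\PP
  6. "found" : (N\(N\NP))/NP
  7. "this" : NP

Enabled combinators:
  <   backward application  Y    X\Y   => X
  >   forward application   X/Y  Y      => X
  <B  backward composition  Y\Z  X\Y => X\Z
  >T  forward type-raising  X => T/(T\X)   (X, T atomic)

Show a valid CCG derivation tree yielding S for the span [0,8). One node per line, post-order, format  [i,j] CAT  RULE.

[0,8] S   >
  [0,4] S/N   <
    [0,2] PP   >
      [0,1] PP/(PP\S)   >T
        [0,1] "a" : S
      [1,2] "dog" : PP\S
    [2,4] (S/N)\PP   <
      [2,3] "bone" : NP
      [3,4] "quickly" : ((S/N)\PP)\NP
  [4,8] N   <
    [4,6] N\NP   <B
      [4,5] "no" : PP\NP
      [5,6] "idea" : N\PP
    [6,8] N\(N\NP)   >
      [6,7] "found" : (N\(N\NP))/NP
      [7,8] "this" : NP

[0,1] S  lex  "a"
[0,1] PP/(PP\S)  >T
[1,2] PP\S  lex  "dog"
[0,2] PP  >  k=1
[2,3] NP  lex  "bone"
[3,4] ((S/N)\PP)\NP  lex  "quickly"
[2,4] (S/N)\PP  <  k=3
[0,4] S/N  <  k=2
[4,5] PP\NP  lex  "no"
[5,6] N\PP  lex  "idea"
[4,6] N\NP  <B  k=5
[6,7] (N\(N\NP))/NP  lex  "found"
[7,8] NP  lex  "this"
[6,8] N\(N\NP)  >  k=7
[4,8] N  <  k=6
[0,8] S  >  k=4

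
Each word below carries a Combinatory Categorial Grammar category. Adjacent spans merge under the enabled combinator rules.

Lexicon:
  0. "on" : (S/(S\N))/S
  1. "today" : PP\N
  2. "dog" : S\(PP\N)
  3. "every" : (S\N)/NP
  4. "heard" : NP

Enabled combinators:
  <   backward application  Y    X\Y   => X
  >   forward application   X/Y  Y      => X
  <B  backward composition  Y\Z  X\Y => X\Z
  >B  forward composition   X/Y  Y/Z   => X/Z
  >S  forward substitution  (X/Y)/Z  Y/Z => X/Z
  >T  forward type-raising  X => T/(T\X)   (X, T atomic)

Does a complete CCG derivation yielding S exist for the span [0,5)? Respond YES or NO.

YES

[0,5] S   >
  [0,3] S/(S\N)   >
    [0,1] "on" : (S/(S\N))/S
    [1,3] S   <
      [1,2] "today" : PP\N
      [2,3] "dog" : S\(PP\N)
  [3,5] S\N   >
    [3,4] "every" : (S\N)/NP
    [4,5] "heard" : NP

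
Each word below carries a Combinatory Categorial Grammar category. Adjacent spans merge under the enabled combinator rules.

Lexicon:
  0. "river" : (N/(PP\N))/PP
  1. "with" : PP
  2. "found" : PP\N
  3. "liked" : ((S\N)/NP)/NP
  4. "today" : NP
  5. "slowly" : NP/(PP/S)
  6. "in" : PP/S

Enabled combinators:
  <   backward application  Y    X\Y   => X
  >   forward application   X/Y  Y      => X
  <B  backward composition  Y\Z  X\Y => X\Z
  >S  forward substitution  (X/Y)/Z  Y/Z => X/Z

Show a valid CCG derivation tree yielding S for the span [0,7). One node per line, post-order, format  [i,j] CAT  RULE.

[0,7] S   <
  [0,3] N   >
    [0,2] N/(PP\N)   >
      [0,1] "river" : (N/(PP\N))/PP
      [1,2] "with" : PP
    [2,3] "found" : PP\N
  [3,7] S\N   >
    [3,5] (S\N)/NP   >
      [3,4] "liked" : ((S\N)/NP)/NP
      [4,5] "today" : NP
    [5,7] NP   >
      [5,6] "slowly" : NP/(PP/S)
      [6,7] "in" : PP/S

[0,1] (N/(PP\N))/PP  lex  "river"
[1,2] PP  lex  "with"
[0,2] N/(PP\N)  >  k=1
[2,3] PP\N  lex  "found"
[0,3] N  >  k=2
[3,4] ((S\N)/NP)/NP  lex  "liked"
[4,5] NP  lex  "today"
[3,5] (S\N)/NP  >  k=4
[5,6] NP/(PP/S)  lex  "slowly"
[6,7] PP/S  lex  "in"
[5,7] NP  >  k=6
[3,7] S\N  >  k=5
[0,7] S  <  k=3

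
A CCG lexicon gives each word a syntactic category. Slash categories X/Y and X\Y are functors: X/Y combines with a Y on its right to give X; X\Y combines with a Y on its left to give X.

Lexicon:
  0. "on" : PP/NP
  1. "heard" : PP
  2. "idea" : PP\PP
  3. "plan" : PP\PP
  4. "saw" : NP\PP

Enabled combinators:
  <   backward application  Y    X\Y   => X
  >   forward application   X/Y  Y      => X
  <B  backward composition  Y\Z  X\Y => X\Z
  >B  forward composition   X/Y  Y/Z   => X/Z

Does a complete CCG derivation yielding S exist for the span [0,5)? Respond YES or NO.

PP/NP PP PP\PP PP\PP NP\PP
CKY chart[0,5] = {PP}; S ∉ chart

NO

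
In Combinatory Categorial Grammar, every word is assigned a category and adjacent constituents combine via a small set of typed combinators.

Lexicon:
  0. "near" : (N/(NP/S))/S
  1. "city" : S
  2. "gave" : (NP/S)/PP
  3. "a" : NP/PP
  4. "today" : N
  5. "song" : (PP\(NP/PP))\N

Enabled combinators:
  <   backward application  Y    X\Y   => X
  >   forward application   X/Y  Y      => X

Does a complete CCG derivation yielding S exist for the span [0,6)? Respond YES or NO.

NO

(N/(NP/S))/S S (NP/S)/PP NP/PP N (PP\(NP/PP))\N
CKY chart[0,6] = {N}; S ∉ chart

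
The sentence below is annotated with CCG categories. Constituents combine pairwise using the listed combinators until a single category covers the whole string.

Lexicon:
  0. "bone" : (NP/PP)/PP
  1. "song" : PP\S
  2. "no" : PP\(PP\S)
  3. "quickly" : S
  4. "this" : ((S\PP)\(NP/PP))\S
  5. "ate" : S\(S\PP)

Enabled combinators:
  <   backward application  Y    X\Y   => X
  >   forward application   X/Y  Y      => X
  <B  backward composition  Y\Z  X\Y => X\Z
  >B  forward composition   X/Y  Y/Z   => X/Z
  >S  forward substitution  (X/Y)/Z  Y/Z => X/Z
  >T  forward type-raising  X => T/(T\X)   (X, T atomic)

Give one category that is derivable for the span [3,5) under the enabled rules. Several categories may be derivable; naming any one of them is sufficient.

(S\PP)\(NP/PP)

[0,6] S   <
  [0,5] S\PP   <
    [0,3] NP/PP   >
      [0,1] "bone" : (NP/PP)/PP
      [1,3] PP   <
        [1,2] "song" : PP\S
        [2,3] "no" : PP\(PP\S)
    [3,5] (S\PP)\(NP/PP)   <
      [3,4] "quickly" : S
      [4,5] "this" : ((S\PP)\(NP/PP))\S
  [5,6] "ate" : S\(S\PP)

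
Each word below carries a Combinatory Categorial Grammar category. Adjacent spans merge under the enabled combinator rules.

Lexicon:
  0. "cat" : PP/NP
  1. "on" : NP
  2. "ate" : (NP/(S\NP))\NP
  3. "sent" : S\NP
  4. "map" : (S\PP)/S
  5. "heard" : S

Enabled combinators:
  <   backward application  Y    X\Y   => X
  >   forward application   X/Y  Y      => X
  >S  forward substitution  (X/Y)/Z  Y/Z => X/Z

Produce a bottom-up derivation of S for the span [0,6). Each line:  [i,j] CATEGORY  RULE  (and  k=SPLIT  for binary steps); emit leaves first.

[0,1] PP/NP  lex  "cat"
[1,2] NP  lex  "on"
[2,3] (NP/(S\NP))\NP  lex  "ate"
[1,3] NP/(S\NP)  <  k=2
[3,4] S\NP  lex  "sent"
[1,4] NP  >  k=3
[0,4] PP  >  k=1
[4,5] (S\PP)/S  lex  "map"
[5,6] S  lex  "heard"
[4,6] S\PP  >  k=5
[0,6] S  <  k=4

[0,6] S   <
  [0,4] PP   >
    [0,1] "cat" : PP/NP
    [1,4] NP   >
      [1,3] NP/(S\NP)   <
        [1,2] "on" : NP
        [2,3] "ate" : (NP/(S\NP))\NP
      [3,4] "sent" : S\NP
  [4,6] S\PP   >
    [4,5] "map" : (S\PP)/S
    [5,6] "heard" : S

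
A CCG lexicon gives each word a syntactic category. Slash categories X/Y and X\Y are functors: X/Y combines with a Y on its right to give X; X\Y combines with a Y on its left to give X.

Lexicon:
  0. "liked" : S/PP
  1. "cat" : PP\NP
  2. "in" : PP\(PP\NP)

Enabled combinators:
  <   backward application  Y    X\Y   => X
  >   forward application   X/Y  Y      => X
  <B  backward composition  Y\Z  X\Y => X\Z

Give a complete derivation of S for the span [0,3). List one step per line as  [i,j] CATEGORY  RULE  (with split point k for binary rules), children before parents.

[0,1] S/PP  lex  "liked"
[1,2] PP\NP  lex  "cat"
[2,3] PP\(PP\NP)  lex  "in"
[1,3] PP  <  k=2
[0,3] S  >  k=1

[0,3] S   >
  [0,1] "liked" : S/PP
  [1,3] PP   <
    [1,2] "cat" : PP\NP
    [2,3] "in" : PP\(PP\NP)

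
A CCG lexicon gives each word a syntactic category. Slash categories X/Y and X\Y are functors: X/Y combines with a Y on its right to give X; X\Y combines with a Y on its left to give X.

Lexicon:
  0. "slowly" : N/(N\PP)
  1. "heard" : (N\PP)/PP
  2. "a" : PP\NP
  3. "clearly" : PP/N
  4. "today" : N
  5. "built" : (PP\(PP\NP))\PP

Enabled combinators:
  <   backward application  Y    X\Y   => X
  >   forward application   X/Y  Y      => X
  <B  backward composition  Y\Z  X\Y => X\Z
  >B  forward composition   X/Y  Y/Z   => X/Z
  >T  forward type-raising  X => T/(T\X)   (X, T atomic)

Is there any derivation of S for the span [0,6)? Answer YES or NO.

NO

N/(N\PP) (N\PP)/PP PP\NP PP/N N (PP\(PP\NP))\PP
CKY chart[0,6] = {N, N/(N\N), N/(PP\PP), NP/(NP\N), PP/(PP\N), S/(S\N)}; S ∉ chart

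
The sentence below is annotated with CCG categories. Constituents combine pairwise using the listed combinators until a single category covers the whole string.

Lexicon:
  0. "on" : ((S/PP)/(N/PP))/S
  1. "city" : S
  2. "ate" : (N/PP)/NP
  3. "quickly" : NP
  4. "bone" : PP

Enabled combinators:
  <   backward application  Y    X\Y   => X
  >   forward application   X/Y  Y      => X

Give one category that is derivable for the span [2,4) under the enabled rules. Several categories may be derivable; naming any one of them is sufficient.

[0,5] S   >
  [0,4] S/PP   >
    [0,2] (S/PP)/(N/PP)   >
      [0,1] "on" : ((S/PP)/(N/PP))/S
      [1,2] "city" : S
    [2,4] N/PP   >
      [2,3] "ate" : (N/PP)/NP
      [3,4] "quickly" : NP
  [4,5] "bone" : PP

N/PP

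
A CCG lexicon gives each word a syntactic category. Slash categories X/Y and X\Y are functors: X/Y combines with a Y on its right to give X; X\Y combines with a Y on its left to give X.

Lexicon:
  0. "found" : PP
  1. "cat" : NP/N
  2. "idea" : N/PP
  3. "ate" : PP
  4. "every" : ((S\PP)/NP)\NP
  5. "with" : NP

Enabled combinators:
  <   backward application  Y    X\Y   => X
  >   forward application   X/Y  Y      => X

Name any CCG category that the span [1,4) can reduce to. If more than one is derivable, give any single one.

[0,6] S   <
  [0,1] "found" : PP
  [1,6] S\PP   >
    [1,5] (S\PP)/NP   <
      [1,4] NP   >
        [1,2] "cat" : NP/N
        [2,4] N   >
          [2,3] "idea" : N/PP
          [3,4] "ate" : PP
      [4,5] "every" : ((S\PP)/NP)\NP
    [5,6] "with" : NP

NP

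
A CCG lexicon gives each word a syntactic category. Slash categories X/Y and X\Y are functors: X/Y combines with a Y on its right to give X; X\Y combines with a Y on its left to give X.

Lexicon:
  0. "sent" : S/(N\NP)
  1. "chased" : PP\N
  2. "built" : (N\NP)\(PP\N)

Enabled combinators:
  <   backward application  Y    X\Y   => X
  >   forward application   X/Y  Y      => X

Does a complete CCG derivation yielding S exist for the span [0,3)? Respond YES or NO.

YES

[0,3] S   >
  [0,1] "sent" : S/(N\NP)
  [1,3] N\NP   <
    [1,2] "chased" : PP\N
    [2,3] "built" : (N\NP)\(PP\N)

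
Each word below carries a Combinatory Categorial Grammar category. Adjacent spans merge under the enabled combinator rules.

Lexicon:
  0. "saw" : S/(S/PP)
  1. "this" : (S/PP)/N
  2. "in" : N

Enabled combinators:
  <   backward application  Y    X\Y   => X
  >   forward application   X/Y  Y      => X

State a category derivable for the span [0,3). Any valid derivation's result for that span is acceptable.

S

[0,3] S   >
  [0,1] "saw" : S/(S/PP)
  [1,3] S/PP   >
    [1,2] "this" : (S/PP)/N
    [2,3] "in" : N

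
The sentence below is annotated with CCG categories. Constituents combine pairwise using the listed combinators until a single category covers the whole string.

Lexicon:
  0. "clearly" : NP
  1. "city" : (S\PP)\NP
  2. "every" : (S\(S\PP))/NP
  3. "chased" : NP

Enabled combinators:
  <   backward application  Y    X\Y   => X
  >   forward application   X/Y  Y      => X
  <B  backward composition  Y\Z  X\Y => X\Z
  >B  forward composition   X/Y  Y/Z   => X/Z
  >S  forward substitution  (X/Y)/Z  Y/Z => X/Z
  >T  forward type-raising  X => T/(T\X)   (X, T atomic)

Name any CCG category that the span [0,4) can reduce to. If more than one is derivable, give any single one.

[0,4] S   <
  [0,2] S\PP   <
    [0,1] "clearly" : NP
    [1,2] "city" : (S\PP)\NP
  [2,4] S\(S\PP)   >
    [2,3] "every" : (S\(S\PP))/NP
    [3,4] "chased" : NP

S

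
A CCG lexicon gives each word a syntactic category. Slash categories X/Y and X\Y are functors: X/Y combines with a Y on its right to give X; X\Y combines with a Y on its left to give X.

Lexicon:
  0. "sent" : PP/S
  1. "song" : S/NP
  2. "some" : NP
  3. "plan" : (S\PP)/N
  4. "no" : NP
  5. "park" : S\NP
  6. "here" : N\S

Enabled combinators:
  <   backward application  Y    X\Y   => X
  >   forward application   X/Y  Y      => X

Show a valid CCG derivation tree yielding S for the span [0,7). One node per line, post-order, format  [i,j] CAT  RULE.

[0,7] S   <
  [0,3] PP   >
    [0,1] "sent" : PP/S
    [1,3] S   >
      [1,2] "song" : S/NP
      [2,3] "some" : NP
  [3,7] S\PP   >
    [3,4] "plan" : (S\PP)/N
    [4,7] N   <
      [4,6] S   <
        [4,5] "no" : NP
        [5,6] "park" : S\NP
      [6,7] "here" : N\S

[0,1] PP/S  lex  "sent"
[1,2] S/NP  lex  "song"
[2,3] NP  lex  "some"
[1,3] S  >  k=2
[0,3] PP  >  k=1
[3,4] (S\PP)/N  lex  "plan"
[4,5] NP  lex  "no"
[5,6] S\NP  lex  "park"
[4,6] S  <  k=5
[6,7] N\S  lex  "here"
[4,7] N  <  k=6
[3,7] S\PP  >  k=4
[0,7] S  <  k=3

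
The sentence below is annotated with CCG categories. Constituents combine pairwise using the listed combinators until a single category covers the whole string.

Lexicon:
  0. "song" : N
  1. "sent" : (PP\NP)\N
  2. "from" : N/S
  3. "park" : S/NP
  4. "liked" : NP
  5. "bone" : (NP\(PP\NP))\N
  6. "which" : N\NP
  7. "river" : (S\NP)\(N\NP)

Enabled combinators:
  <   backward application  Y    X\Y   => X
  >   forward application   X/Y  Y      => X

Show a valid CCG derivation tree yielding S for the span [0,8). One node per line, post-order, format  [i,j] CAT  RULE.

[0,1] N  lex  "song"
[1,2] (PP\NP)\N  lex  "sent"
[0,2] PP\NP  <  k=1
[2,3] N/S  lex  "from"
[3,4] S/NP  lex  "park"
[4,5] NP  lex  "liked"
[3,5] S  >  k=4
[2,5] N  >  k=3
[5,6] (NP\(PP\NP))\N  lex  "bone"
[2,6] NP\(PP\NP)  <  k=5
[0,6] NP  <  k=2
[6,7] N\NP  lex  "which"
[7,8] (S\NP)\(N\NP)  lex  "river"
[6,8] S\NP  <  k=7
[0,8] S  <  k=6

[0,8] S   <
  [0,6] NP   <
    [0,2] PP\NP   <
      [0,1] "song" : N
      [1,2] "sent" : (PP\NP)\N
    [2,6] NP\(PP\NP)   <
      [2,5] N   >
        [2,3] "from" : N/S
        [3,5] S   >
          [3,4] "park" : S/NP
          [4,5] "liked" : NP
      [5,6] "bone" : (NP\(PP\NP))\N
  [6,8] S\NP   <
    [6,7] "which" : N\NP
    [7,8] "river" : (S\NP)\(N\NP)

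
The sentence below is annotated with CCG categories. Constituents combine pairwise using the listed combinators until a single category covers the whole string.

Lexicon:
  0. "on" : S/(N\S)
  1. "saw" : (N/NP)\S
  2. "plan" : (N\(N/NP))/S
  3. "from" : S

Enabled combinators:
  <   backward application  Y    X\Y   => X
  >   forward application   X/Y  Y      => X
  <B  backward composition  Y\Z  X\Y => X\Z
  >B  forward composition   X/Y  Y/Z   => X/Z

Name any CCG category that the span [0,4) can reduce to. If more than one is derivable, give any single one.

[0,4] S   >
  [0,1] "on" : S/(N\S)
  [1,4] N\S   <B
    [1,2] "saw" : (N/NP)\S
    [2,4] N\(N/NP)   >
      [2,3] "plan" : (N\(N/NP))/S
      [3,4] "from" : S

S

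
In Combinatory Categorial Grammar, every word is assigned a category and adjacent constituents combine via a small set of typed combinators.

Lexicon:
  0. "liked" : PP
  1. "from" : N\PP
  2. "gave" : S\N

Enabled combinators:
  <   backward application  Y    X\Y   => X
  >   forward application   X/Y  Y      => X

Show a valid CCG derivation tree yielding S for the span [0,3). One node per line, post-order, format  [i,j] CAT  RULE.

[0,1] PP  lex  "liked"
[1,2] N\PP  lex  "from"
[0,2] N  <  k=1
[2,3] S\N  lex  "gave"
[0,3] S  <  k=2

[0,3] S   <
  [0,2] N   <
    [0,1] "liked" : PP
    [1,2] "from" : N\PP
  [2,3] "gave" : S\N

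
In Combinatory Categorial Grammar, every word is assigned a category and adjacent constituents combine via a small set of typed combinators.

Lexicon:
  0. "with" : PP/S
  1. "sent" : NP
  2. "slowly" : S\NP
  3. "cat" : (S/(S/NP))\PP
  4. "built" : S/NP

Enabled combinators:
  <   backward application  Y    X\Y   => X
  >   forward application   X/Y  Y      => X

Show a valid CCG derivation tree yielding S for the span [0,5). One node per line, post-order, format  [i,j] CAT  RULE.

[0,1] PP/S  lex  "with"
[1,2] NP  lex  "sent"
[2,3] S\NP  lex  "slowly"
[1,3] S  <  k=2
[0,3] PP  >  k=1
[3,4] (S/(S/NP))\PP  lex  "cat"
[0,4] S/(S/NP)  <  k=3
[4,5] S/NP  lex  "built"
[0,5] S  >  k=4

[0,5] S   >
  [0,4] S/(S/NP)   <
    [0,3] PP   >
      [0,1] "with" : PP/S
      [1,3] S   <
        [1,2] "sent" : NP
        [2,3] "slowly" : S\NP
    [3,4] "cat" : (S/(S/NP))\PP
  [4,5] "built" : S/NP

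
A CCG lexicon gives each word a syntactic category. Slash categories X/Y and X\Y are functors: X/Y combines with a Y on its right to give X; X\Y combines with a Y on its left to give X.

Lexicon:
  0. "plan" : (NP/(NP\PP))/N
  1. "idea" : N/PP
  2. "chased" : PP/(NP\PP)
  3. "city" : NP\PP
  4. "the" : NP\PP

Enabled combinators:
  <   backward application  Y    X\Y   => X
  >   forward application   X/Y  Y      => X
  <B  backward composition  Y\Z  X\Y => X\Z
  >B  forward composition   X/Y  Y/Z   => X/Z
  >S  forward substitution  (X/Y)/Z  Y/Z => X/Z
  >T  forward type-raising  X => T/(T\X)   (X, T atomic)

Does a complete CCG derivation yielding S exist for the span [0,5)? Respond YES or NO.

(NP/(NP\PP))/N N/PP PP/(NP\PP) NP\PP NP\PP
CKY chart[0,5] = {(NP/(NP\PP))/(PP\NP), N/(N\NP), NP, NP/(NP\NP), PP/(PP\NP), S/(S\NP)}; S ∉ chart

NO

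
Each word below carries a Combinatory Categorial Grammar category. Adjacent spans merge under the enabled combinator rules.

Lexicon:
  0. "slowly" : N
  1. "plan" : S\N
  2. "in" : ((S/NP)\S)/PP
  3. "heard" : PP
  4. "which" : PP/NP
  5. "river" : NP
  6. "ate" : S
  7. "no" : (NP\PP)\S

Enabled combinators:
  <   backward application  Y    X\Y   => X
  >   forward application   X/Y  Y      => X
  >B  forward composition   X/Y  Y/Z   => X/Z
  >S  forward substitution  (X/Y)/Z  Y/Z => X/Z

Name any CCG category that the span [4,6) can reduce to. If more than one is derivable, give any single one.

[0,8] S   >
  [0,4] S/NP   <
    [0,2] S   <
      [0,1] "slowly" : N
      [1,2] "plan" : S\N
    [2,4] (S/NP)\S   >
      [2,3] "in" : ((S/NP)\S)/PP
      [3,4] "heard" : PP
  [4,8] NP   <
    [4,6] PP   >
      [4,5] "which" : PP/NP
      [5,6] "river" : NP
    [6,8] NP\PP   <
      [6,7] "ate" : S
      [7,8] "no" : (NP\PP)\S

PP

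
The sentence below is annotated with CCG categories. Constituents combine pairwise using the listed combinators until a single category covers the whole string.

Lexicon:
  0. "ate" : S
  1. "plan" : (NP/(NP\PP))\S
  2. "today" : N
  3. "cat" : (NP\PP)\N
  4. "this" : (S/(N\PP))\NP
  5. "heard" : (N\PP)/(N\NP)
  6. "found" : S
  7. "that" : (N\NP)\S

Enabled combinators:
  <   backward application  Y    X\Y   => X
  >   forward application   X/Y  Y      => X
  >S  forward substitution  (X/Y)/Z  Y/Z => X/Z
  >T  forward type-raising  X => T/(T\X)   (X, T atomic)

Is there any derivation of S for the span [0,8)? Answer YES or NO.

YES

[0,8] S   >
  [0,5] S/(N\PP)   <
    [0,4] NP   >
      [0,2] NP/(NP\PP)   <
        [0,1] "ate" : S
        [1,2] "plan" : (NP/(NP\PP))\S
      [2,4] NP\PP   <
        [2,3] "today" : N
        [3,4] "cat" : (NP\PP)\N
    [4,5] "this" : (S/(N\PP))\NP
  [5,8] N\PP   >
    [5,6] "heard" : (N\PP)/(N\NP)
    [6,8] N\NP   <
      [6,7] "found" : S
      [7,8] "that" : (N\NP)\S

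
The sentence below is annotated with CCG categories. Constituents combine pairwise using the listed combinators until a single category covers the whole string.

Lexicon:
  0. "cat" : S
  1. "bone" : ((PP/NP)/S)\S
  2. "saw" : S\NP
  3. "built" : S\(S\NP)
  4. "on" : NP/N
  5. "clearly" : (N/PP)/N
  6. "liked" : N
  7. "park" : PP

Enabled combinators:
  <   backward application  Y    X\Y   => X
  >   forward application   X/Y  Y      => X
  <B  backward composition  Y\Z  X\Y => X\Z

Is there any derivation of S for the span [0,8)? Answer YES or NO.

S ((PP/NP)/S)\S S\NP S\(S\NP) NP/N (N/PP)/N N PP
CKY chart[0,8] = {PP}; S ∉ chart

NO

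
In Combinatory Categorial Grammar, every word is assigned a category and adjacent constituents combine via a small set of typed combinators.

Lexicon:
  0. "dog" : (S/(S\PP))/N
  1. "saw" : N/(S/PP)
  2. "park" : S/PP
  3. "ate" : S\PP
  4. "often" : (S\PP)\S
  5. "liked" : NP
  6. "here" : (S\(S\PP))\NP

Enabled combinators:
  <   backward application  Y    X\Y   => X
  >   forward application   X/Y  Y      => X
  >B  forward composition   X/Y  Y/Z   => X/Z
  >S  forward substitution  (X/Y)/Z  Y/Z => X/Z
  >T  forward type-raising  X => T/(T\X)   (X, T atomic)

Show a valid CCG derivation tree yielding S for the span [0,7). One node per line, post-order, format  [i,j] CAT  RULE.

[0,7] S   <
  [0,5] S\PP   <
    [0,4] S   >
      [0,3] S/(S\PP)   >
        [0,1] "dog" : (S/(S\PP))/N
        [1,3] N   >
          [1,2] "saw" : N/(S/PP)
          [2,3] "park" : S/PP
      [3,4] "ate" : S\PP
    [4,5] "often" : (S\PP)\S
  [5,7] S\(S\PP)   <
    [5,6] "liked" : NP
    [6,7] "here" : (S\(S\PP))\NP

[0,1] (S/(S\PP))/N  lex  "dog"
[1,2] N/(S/PP)  lex  "saw"
[2,3] S/PP  lex  "park"
[1,3] N  >  k=2
[0,3] S/(S\PP)  >  k=1
[3,4] S\PP  lex  "ate"
[0,4] S  >  k=3
[4,5] (S\PP)\S  lex  "often"
[0,5] S\PP  <  k=4
[5,6] NP  lex  "liked"
[6,7] (S\(S\PP))\NP  lex  "here"
[5,7] S\(S\PP)  <  k=6
[0,7] S  <  k=5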